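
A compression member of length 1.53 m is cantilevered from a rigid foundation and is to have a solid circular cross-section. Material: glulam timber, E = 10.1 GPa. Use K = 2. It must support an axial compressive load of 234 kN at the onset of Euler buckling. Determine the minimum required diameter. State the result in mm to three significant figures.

L_e = K·L = 2 × 1.53 = 3.060 m
Required I = P_cr·L_e²/(π²E) = 2.340×10^5 × 3.060² / (π² × 1.01×10^10) = 2.198×10^-5 m⁴
I_req = 2.198×10^7 mm⁴
Solid circle: I = πd⁴/64  ⇒  d = (64I/π)^(1/4) = (64×2.198×10^7/π)^(1/4) = 145 mm

d ≈ 145 mm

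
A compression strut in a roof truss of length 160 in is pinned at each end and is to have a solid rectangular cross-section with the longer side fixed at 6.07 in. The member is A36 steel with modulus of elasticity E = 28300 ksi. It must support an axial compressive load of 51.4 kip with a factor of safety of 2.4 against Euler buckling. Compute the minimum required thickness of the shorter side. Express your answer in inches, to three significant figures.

Required P_cr = n·P = 2.4 × 51.4 = 123.4 kip
L_e = K·L = 1 × 160 = 160.0 in
Required I = P_cr·L_e²/(π²E) = 1.234×10^5 × 160.0² / (π² × 2.83×10^7) = 11.31 in⁴
Rectangle, weak axis: I_min = h·b³/12 with h = 6.07 in fixed  ⇒  b = (12I/h)^(1/3) = 2.82 in

b ≈ 2.82 in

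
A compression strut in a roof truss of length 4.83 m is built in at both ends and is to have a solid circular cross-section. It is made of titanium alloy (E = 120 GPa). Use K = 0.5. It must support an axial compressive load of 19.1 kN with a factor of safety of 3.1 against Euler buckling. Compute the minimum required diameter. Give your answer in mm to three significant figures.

Required P_cr = n·P = 3.1 × 19.1 = 59.21 kN
L_e = K·L = 0.5 × 4.83 = 2.415 m
Required I = P_cr·L_e²/(π²E) = 5.921×10^4 × 2.415² / (π² × 1.20×10^11) = 2.916×10^-7 m⁴
I_req = 2.916×10^5 mm⁴
Solid circle: I = πd⁴/64  ⇒  d = (64I/π)^(1/4) = (64×2.916×10^5/π)^(1/4) = 49.4 mm

d ≈ 49.4 mm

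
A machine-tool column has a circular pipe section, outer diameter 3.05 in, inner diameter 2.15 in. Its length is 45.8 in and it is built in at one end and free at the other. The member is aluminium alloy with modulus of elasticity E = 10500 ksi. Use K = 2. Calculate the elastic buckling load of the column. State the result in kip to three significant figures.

P_cr ≈ 39.5 kip

d_o = 3.05 in, d_i = 2.15 in
I = π(d_o⁴ − d_i⁴)/64 = π(3.05⁴ − 2.150⁴)/64 = 3.199 in⁴
Effective length L_e = K·L = 2 × 45.8 = 91.60 in
P_cr = π²EI / L_e² = π² × 10500×10³ × 3.199 / 91.60² = 3.951×10^4 lb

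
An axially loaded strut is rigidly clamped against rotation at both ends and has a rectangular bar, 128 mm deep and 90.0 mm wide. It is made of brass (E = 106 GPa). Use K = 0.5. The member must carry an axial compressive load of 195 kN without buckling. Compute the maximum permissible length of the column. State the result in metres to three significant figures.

Buckling occurs about the weak axis: I_min = h·b³/12 with b = 90.0 mm (the shorter side).
I_min = 128×90.0³/12 = 7.776×10^6 mm⁴
I = 7.776×10^-6 m⁴
At the buckling limit P_cr = P = 1.950×10^5 N
From P_cr = π²EI/(K·L)²:  L = (1/K)·√(π²EI/P_cr) = (1/0.5)·√(π²×1.06×10^11×7.776×10^-6/1.950×10^5)
L = 12.9 m

L_max ≈ 12.9 m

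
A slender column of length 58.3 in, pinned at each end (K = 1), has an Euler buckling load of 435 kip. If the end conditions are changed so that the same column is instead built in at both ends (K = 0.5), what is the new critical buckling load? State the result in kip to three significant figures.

P_cr ≈ 1740 kip

P_cr ∝ 1/K², so P_cr,new = P_cr,old × (K_old/K_new)² = 435 × (1/0.5)²
= 435 × 4.000 = 1740 kip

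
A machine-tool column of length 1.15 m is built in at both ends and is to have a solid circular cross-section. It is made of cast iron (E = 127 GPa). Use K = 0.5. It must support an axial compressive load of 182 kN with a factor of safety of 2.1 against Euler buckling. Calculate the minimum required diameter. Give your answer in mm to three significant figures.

d ≈ 37.9 mm

Required P_cr = n·P = 2.1 × 182 = 382.2 kN
L_e = K·L = 0.5 × 1.15 = 0.5750 m
Required I = P_cr·L_e²/(π²E) = 3.822×10^5 × 0.5750² / (π² × 1.27×10^11) = 1.008×10^-7 m⁴
I_req = 1.008×10^5 mm⁴
Solid circle: I = πd⁴/64  ⇒  d = (64I/π)^(1/4) = (64×1.008×10^5/π)^(1/4) = 37.9 mm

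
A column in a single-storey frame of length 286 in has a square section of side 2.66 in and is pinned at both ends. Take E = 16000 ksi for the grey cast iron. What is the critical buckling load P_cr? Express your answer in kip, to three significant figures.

I = a⁴/12 = 2.66⁴/12 = 4.172 in⁴
Effective length L_e = K·L = 1 × 286 = 286.0 in
P_cr = π²EI / L_e² = π² × 16000×10³ × 4.172 / 286.0² = 8.054×10^3 lb

P_cr ≈ 8.05 kip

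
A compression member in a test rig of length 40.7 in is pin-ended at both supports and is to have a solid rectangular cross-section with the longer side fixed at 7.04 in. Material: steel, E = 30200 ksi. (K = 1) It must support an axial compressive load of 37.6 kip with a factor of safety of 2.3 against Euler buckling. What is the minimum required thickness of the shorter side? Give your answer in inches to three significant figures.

b ≈ 0.936 in

Required P_cr = n·P = 2.3 × 37.6 = 86.48 kip
L_e = K·L = 1 × 40.7 = 40.70 in
Required I = P_cr·L_e²/(π²E) = 8.648×10^4 × 40.70² / (π² × 3.02×10^7) = 0.4806 in⁴
Rectangle, weak axis: I_min = h·b³/12 with h = 7.04 in fixed  ⇒  b = (12I/h)^(1/3) = 0.936 in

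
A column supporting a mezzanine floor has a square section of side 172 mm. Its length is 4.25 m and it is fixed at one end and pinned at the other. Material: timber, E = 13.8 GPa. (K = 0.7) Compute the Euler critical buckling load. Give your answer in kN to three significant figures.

P_cr ≈ 1120 kN

I = a⁴/12 = 172⁴/12 = 7.293×10^7 mm⁴
I = 7.293×10^7 mm⁴ = 7.293×10^-5 m⁴
Effective length L_e = K·L = 0.7 × 4.25 = 2.975 m
P_cr = π²EI / L_e² = π² × 13.8×10⁹ × 7.293×10^-5 / 2.975² = 1.122×10^6 N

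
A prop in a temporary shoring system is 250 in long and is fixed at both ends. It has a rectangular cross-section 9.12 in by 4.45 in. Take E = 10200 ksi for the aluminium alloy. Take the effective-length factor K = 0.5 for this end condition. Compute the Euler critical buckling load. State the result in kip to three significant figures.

P_cr ≈ 431 kip

Buckling occurs about the weak axis: I_min = h·b³/12 with b = 4.45 in (the shorter side).
I_min = 9.12×4.45³/12 = 66.97 in⁴
Effective length L_e = K·L = 0.5 × 250 = 125.0 in
P_cr = π²EI / L_e² = π² × 10200×10³ × 66.97 / 125.0² = 4.315×10^5 lb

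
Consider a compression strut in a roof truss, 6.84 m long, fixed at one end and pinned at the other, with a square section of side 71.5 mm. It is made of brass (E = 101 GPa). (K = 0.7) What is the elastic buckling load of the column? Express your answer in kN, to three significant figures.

I = a⁴/12 = 71.5⁴/12 = 2.178×10^6 mm⁴
I = 2.178×10^6 mm⁴ = 2.178×10^-6 m⁴
Effective length L_e = K·L = 0.7 × 6.84 = 4.788 m
P_cr = π²EI / L_e² = π² × 101×10⁹ × 2.178×10^-6 / 4.788² = 9.470×10^4 N

P_cr ≈ 94.7 kN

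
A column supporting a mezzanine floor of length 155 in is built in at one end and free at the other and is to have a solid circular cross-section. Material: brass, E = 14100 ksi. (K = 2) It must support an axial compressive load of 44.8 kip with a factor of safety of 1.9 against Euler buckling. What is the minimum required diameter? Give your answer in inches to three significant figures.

Required P_cr = n·P = 1.9 × 44.8 = 85.12 kip
L_e = K·L = 2 × 155 = 310.0 in
Required I = P_cr·L_e²/(π²E) = 8.512×10^4 × 310.0² / (π² × 1.41×10^7) = 58.78 in⁴
Solid circle: I = πd⁴/64  ⇒  d = (64I/π)^(1/4) = (64×58.78/π)^(1/4) = 5.88 in

d ≈ 5.88 in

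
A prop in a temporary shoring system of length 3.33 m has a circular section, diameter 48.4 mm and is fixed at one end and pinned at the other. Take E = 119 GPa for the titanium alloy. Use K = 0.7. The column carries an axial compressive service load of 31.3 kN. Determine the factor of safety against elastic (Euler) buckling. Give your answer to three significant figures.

n ≈ 1.86

I = πd⁴/64 = π×48.4⁴/64 = 2.694×10^5 mm⁴
I = 2.694×10^5 mm⁴ = 2.694×10^-7 m⁴
Effective length L_e = K·L = 0.7 × 3.33 = 2.331 m
P_cr = π²EI / L_e² = π² × 119×10⁹ × 2.694×10^-7 / 2.331² = 5.823×10^4 N
Factor of safety n = P_cr / P = 58.226 / 31.3 = 1.86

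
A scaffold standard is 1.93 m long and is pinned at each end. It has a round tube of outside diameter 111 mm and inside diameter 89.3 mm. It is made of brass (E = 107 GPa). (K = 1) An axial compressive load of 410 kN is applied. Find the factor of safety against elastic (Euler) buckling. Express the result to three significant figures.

n ≈ 2.99

d_o = 111 mm, d_i = 89.3 mm
I = π(d_o⁴ − d_i⁴)/64 = π(111⁴ − 89.30⁴)/64 = 4.330×10^6 mm⁴
I = 4.330×10^6 mm⁴ = 4.330×10^-6 m⁴
Effective length L_e = K·L = 1 × 1.93 = 1.930 m
P_cr = π²EI / L_e² = π² × 107×10⁹ × 4.330×10^-6 / 1.930² = 1.228×10^6 N
Factor of safety n = P_cr / P = 1227.7 / 410 = 2.99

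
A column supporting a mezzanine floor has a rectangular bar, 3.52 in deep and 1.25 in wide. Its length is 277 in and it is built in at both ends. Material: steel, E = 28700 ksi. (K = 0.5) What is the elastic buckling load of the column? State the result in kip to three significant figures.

Buckling occurs about the weak axis: I_min = h·b³/12 with b = 1.25 in (the shorter side).
I_min = 3.52×1.25³/12 = 0.5729 in⁴
Effective length L_e = K·L = 0.5 × 277 = 138.5 in
P_cr = π²EI / L_e² = π² × 28700×10³ × 0.5729 / 138.5² = 8.460×10^3 lb

P_cr ≈ 8.46 kip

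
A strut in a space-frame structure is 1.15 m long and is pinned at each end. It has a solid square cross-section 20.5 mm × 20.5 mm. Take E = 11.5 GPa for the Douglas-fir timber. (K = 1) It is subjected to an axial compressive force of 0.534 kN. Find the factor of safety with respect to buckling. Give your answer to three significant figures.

n ≈ 2.37

I = a⁴/12 = 20.5⁴/12 = 1.472×10^4 mm⁴
I = 1.472×10^4 mm⁴ = 1.472×10^-8 m⁴
Effective length L_e = K·L = 1 × 1.15 = 1.150 m
P_cr = π²EI / L_e² = π² × 11.5×10⁹ × 1.472×10^-8 / 1.150² = 1.263×10^3 N
Factor of safety n = P_cr / P = 1.2631 / 0.534 = 2.37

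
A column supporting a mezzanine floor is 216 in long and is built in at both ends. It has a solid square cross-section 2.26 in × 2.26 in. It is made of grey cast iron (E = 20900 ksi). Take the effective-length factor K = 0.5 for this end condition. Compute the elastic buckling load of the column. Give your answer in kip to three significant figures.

I = a⁴/12 = 2.26⁴/12 = 2.174 in⁴
Effective length L_e = K·L = 0.5 × 216 = 108.0 in
P_cr = π²EI / L_e² = π² × 20900×10³ × 2.174 / 108.0² = 3.845×10^4 lb

P_cr ≈ 38.4 kip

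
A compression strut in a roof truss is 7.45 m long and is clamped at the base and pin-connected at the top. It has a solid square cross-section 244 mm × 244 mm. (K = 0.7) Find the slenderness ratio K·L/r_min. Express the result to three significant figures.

For a square r = a/√12 = 244/√12 = 70.44 mm
L_e = K·L = 0.7 × 7.45 m = 5.215 m = 5215.0 mm
λ = L_e / r_min = 5215.0 / 70.44 = 74.0

λ ≈ 74.0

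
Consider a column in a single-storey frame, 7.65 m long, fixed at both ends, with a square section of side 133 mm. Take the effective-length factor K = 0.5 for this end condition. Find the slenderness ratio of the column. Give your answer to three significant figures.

For a square r = a/√12 = 133/√12 = 38.39 mm
L_e = K·L = 0.5 × 7.65 m = 3.825 m = 3825.0 mm
λ = L_e / r_min = 3825.0 / 38.39 = 99.6

λ ≈ 99.6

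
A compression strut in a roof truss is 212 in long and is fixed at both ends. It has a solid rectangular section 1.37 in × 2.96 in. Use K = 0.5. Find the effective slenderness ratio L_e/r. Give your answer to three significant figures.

Buckling occurs about the weak axis: I_min = h·b³/12 with b = 1.37 in (the shorter side).
I_min = 2.96×1.37³/12 = 0.6343 in⁴
A = 4.055 in²;  r_min = √(I/A) = √(0.6343/4.055) = 0.3955 in
L_e = K·L = 0.5 × 212 = 106.0 in
λ = L_e / r_min = 106.00 / 0.3955 = 268

λ ≈ 268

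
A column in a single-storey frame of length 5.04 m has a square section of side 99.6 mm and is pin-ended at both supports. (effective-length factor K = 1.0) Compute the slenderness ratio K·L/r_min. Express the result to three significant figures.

λ ≈ 175

I = a⁴/12 = 99.6⁴/12 = 8.201×10^6 mm⁴
A = 9.920×10^3 mm²;  r_min = √(I/A) = √(8.201×10^6/9.920×10^3) = 28.75 mm
L_e = K·L = 1 × 5.04 m = 5.040 m = 5040.0 mm
λ = L_e / r_min = 5040.0 / 28.75 = 175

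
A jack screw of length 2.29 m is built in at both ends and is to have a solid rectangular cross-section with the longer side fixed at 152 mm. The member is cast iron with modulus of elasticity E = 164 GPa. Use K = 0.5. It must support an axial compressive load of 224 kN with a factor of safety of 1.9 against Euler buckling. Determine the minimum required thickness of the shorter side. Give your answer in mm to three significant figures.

b ≈ 30.1 mm

Required P_cr = n·P = 1.9 × 224 = 425.6 kN
L_e = K·L = 0.5 × 2.29 = 1.145 m
Required I = P_cr·L_e²/(π²E) = 4.256×10^5 × 1.145² / (π² × 1.64×10^11) = 3.447×10^-7 m⁴
I_req = 3.447×10^5 mm⁴
Rectangle, weak axis: I_min = h·b³/12 with h = 152 mm fixed  ⇒  b = (12I/h)^(1/3) = 30.1 mm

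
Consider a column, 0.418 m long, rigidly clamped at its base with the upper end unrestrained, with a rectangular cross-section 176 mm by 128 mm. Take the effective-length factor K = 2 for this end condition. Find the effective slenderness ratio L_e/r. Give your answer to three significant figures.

λ ≈ 22.6

For a rectangle r_min = b/√12 = 128/√12 = 36.95 mm
L_e = K·L = 2 × 0.418 m = 0.8360 m = 836.00 mm
λ = L_e / r_min = 836.00 / 36.95 = 22.6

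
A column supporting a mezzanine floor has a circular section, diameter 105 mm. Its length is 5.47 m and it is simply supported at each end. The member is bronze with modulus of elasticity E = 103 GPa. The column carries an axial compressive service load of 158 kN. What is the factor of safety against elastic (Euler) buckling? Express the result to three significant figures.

n ≈ 1.28

I = πd⁴/64 = π×105⁴/64 = 5.967×10^6 mm⁴
I = 5.967×10^6 mm⁴ = 5.967×10^-6 m⁴
Effective length L_e = K·L = 1 × 5.47 = 5.470 m
P_cr = π²EI / L_e² = π² × 103×10⁹ × 5.967×10^-6 / 5.470² = 2.027×10^5 N
Factor of safety n = P_cr / P = 202.72 / 158 = 1.28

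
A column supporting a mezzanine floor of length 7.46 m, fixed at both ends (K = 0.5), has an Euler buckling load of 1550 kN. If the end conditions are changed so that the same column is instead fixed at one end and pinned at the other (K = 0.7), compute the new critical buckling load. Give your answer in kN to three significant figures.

P_cr ≈ 791 kN

P_cr ∝ 1/K², so P_cr,new = P_cr,old × (K_old/K_new)² = 1550 × (0.5/0.7)²
= 1550 × 0.5102 = 791 kN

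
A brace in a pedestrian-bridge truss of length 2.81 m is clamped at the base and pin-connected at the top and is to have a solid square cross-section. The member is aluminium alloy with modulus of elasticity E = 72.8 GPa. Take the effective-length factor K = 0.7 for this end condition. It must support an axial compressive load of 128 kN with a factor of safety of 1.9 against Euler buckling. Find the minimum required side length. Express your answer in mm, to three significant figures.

a ≈ 63.0 mm

Required P_cr = n·P = 1.9 × 128 = 243.2 kN
L_e = K·L = 0.7 × 2.81 = 1.967 m
Required I = P_cr·L_e²/(π²E) = 2.432×10^5 × 1.967² / (π² × 7.28×10^10) = 1.310×10^-6 m⁴
I_req = 1.310×10^6 mm⁴
Solid square: I = a⁴/12  ⇒  a = (12I)^(1/4) = (12×1.310×10^6)^(1/4) = 63.0 mm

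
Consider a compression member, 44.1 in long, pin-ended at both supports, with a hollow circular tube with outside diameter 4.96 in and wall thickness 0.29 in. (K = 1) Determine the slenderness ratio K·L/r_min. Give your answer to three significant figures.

λ ≈ 26.7

Inner diameter d_i = 4.96 − 2×0.29 = 4.380 in
I = π(d_o⁴ − d_i⁴)/64 = π(4.96⁴ − 4.380⁴)/64 = 11.64 in⁴
A = 4.255 in²;  r_min = √(I/A) = √(11.64/4.255) = 1.654 in
L_e = K·L = 1 × 44.1 = 44.10 in
λ = L_e / r_min = 44.100 / 1.654 = 26.7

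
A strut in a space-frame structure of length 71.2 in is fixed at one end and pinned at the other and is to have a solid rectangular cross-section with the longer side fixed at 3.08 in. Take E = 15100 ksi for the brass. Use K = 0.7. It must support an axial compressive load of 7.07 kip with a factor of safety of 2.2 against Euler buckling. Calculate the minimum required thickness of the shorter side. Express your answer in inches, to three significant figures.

Required P_cr = n·P = 2.2 × 7.07 = 15.55 kip
L_e = K·L = 0.7 × 71.2 = 49.84 in
Required I = P_cr·L_e²/(π²E) = 1.555×10^4 × 49.84² / (π² × 1.51×10^7) = 0.2593 in⁴
Rectangle, weak axis: I_min = h·b³/12 with h = 3.08 in fixed  ⇒  b = (12I/h)^(1/3) = 1.00 in

b ≈ 1.00 in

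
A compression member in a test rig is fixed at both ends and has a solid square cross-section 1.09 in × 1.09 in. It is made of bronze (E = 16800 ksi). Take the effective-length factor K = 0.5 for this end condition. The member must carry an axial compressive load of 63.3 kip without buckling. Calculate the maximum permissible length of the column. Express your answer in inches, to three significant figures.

I = a⁴/12 = 1.09⁴/12 = 0.1176 in⁴
At the buckling limit P_cr = P = 6.330×10^4 lb
From P_cr = π²EI/(K·L)²:  L = (1/K)·√(π²EI/P_cr) = (1/0.5)·√(π²×1.68×10^7×0.1176/6.330×10^4)
L = 35.1 in

L_max ≈ 35.1 in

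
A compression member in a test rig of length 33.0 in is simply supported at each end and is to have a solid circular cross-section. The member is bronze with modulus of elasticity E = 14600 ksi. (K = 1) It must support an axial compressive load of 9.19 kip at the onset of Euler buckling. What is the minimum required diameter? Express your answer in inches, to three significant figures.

d ≈ 1.09 in

L_e = K·L = 1 × 33.0 = 33.00 in
Required I = P_cr·L_e²/(π²E) = 9.190×10^3 × 33.00² / (π² × 1.46×10^7) = 6.945×10^-2 in⁴
Solid circle: I = πd⁴/64  ⇒  d = (64I/π)^(1/4) = (64×6.945×10^-2/π)^(1/4) = 1.09 in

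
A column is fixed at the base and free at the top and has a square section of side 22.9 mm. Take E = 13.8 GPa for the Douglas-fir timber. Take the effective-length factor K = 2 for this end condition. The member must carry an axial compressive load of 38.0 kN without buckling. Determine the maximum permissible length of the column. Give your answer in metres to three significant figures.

I = a⁴/12 = 22.9⁴/12 = 2.292×10^4 mm⁴
I = 2.292×10^-8 m⁴
At the buckling limit P_cr = P = 3.800×10^4 N
From P_cr = π²EI/(K·L)²:  L = (1/K)·√(π²EI/P_cr) = (1/2)·√(π²×1.38×10^10×2.292×10^-8/3.800×10^4)
L = 0.143 m

L_max ≈ 0.143 m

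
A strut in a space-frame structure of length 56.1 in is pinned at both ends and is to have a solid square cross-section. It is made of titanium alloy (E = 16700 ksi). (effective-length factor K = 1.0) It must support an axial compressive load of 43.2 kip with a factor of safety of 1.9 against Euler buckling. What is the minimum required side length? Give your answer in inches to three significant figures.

a ≈ 2.08 in

Required P_cr = n·P = 1.9 × 43.2 = 82.08 kip
L_e = K·L = 1 × 56.1 = 56.10 in
Required I = P_cr·L_e²/(π²E) = 8.208×10^4 × 56.10² / (π² × 1.67×10^7) = 1.567 in⁴
Solid square: I = a⁴/12  ⇒  a = (12I)^(1/4) = (12×1.567)^(1/4) = 2.08 in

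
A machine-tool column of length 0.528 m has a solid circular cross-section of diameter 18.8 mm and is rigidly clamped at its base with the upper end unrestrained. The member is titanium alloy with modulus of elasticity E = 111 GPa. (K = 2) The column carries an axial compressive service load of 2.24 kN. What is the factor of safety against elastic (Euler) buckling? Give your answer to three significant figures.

n ≈ 2.69

I = πd⁴/64 = π×18.8⁴/64 = 6.132×10^3 mm⁴
I = 6.132×10^3 mm⁴ = 6.132×10^-9 m⁴
Effective length L_e = K·L = 2 × 0.528 = 1.056 m
P_cr = π²EI / L_e² = π² × 111×10⁹ × 6.132×10^-9 / 1.056² = 6.024×10^3 N
Factor of safety n = P_cr / P = 6.0242 / 2.24 = 2.69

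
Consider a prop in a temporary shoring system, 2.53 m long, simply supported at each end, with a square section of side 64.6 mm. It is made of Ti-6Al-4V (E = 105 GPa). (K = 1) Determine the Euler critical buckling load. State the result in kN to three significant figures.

P_cr ≈ 235 kN

I = a⁴/12 = 64.6⁴/12 = 1.451×10^6 mm⁴
I = 1.451×10^6 mm⁴ = 1.451×10^-6 m⁴
Effective length L_e = K·L = 1 × 2.53 = 2.530 m
P_cr = π²EI / L_e² = π² × 105×10⁹ × 1.451×10^-6 / 2.530² = 2.350×10^5 N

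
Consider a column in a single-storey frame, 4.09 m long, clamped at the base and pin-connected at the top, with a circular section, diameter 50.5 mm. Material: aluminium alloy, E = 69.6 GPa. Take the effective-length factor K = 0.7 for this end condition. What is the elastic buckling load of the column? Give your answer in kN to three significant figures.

I = πd⁴/64 = π×50.5⁴/64 = 3.193×10^5 mm⁴
I = 3.193×10^5 mm⁴ = 3.193×10^-7 m⁴
Effective length L_e = K·L = 0.7 × 4.09 = 2.863 m
P_cr = π²EI / L_e² = π² × 69.6×10⁹ × 3.193×10^-7 / 2.863² = 2.675×10^4 N

P_cr ≈ 26.8 kN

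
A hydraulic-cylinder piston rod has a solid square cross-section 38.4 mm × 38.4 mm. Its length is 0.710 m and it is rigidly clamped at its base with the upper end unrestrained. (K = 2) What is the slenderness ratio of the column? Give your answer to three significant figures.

λ ≈ 128

For a square r = a/√12 = 38.4/√12 = 11.09 mm
L_e = K·L = 2 × 0.710 m = 1.420 m = 1420.0 mm
λ = L_e / r_min = 1420.0 / 11.09 = 128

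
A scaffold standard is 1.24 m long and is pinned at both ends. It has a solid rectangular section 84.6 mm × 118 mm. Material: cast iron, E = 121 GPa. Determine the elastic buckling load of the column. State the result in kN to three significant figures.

P_cr ≈ 4620 kN

Buckling occurs about the weak axis: I_min = h·b³/12 with b = 84.6 mm (the shorter side).
I_min = 118×84.6³/12 = 5.954×10^6 mm⁴
I = 5.954×10^6 mm⁴ = 5.954×10^-6 m⁴
Effective length L_e = K·L = 1 × 1.24 = 1.240 m
P_cr = π²EI / L_e² = π² × 121×10⁹ × 5.954×10^-6 / 1.240² = 4.624×10^6 N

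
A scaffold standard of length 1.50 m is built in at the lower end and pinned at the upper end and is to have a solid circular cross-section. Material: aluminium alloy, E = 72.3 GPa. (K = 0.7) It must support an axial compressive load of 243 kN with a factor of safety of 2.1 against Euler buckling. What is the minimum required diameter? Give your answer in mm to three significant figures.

Required P_cr = n·P = 2.1 × 243 = 510.3 kN
L_e = K·L = 0.7 × 1.50 = 1.050 m
Required I = P_cr·L_e²/(π²E) = 5.103×10^5 × 1.050² / (π² × 7.23×10^10) = 7.884×10^-7 m⁴
I_req = 7.884×10^5 mm⁴
Solid circle: I = πd⁴/64  ⇒  d = (64I/π)^(1/4) = (64×7.884×10^5/π)^(1/4) = 63.3 mm

d ≈ 63.3 mm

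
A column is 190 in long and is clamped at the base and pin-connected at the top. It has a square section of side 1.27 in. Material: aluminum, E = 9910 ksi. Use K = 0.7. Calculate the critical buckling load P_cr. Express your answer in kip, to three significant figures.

I = a⁴/12 = 1.27⁴/12 = 0.2168 in⁴
Effective length L_e = K·L = 0.7 × 190 = 133.0 in
P_cr = π²EI / L_e² = π² × 9910×10³ × 0.2168 / 133.0² = 1.199×10^3 lb

P_cr ≈ 1.20 kip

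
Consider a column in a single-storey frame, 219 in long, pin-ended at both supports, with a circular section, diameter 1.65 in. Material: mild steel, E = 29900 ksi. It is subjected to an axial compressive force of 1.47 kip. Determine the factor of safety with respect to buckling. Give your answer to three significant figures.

I = πd⁴/64 = π×1.65⁴/64 = 0.3638 in⁴
Effective length L_e = K·L = 1 × 219 = 219.0 in
P_cr = π²EI / L_e² = π² × 29900×10³ × 0.3638 / 219.0² = 2.239×10^3 lb
Factor of safety n = P_cr / P = 2.2387 / 1.47 = 1.52

n ≈ 1.52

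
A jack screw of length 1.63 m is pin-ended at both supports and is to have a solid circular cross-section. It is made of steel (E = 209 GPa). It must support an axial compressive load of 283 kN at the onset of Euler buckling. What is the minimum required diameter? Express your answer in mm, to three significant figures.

L_e = K·L = 1 × 1.63 = 1.630 m
Required I = P_cr·L_e²/(π²E) = 2.830×10^5 × 1.630² / (π² × 2.09×10^11) = 3.645×10^-7 m⁴
I_req = 3.645×10^5 mm⁴
Solid circle: I = πd⁴/64  ⇒  d = (64I/π)^(1/4) = (64×3.645×10^5/π)^(1/4) = 52.2 mm

d ≈ 52.2 mm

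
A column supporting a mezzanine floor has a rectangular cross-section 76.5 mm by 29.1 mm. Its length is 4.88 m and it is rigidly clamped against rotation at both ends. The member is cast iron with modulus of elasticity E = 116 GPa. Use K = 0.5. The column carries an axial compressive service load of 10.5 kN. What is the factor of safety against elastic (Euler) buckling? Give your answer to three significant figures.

n ≈ 2.88

Buckling occurs about the weak axis: I_min = h·b³/12 with b = 29.1 mm (the shorter side).
I_min = 76.5×29.1³/12 = 1.571×10^5 mm⁴
I = 1.571×10^5 mm⁴ = 1.571×10^-7 m⁴
Effective length L_e = K·L = 0.5 × 4.88 = 2.440 m
P_cr = π²EI / L_e² = π² × 116×10⁹ × 1.571×10^-7 / 2.440² = 3.021×10^4 N
Factor of safety n = P_cr / P = 30.209 / 10.5 = 2.88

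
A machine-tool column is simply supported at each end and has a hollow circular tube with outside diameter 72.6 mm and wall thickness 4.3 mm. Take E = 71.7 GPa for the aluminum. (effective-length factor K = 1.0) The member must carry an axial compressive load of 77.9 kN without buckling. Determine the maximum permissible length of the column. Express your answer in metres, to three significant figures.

Inner diameter d_i = 72.6 − 2×4.3 = 64.00 mm
I = π(d_o⁴ − d_i⁴)/64 = π(72.6⁴ − 64.00⁴)/64 = 5.401×10^5 mm⁴
I = 5.401×10^-7 m⁴
At the buckling limit P_cr = P = 7.790×10^4 N
From P_cr = π²EI/(K·L)²:  L = (1/K)·√(π²EI/P_cr) = (1/1)·√(π²×7.17×10^10×5.401×10^-7/7.790×10^4)
L = 2.22 m

L_max ≈ 2.22 m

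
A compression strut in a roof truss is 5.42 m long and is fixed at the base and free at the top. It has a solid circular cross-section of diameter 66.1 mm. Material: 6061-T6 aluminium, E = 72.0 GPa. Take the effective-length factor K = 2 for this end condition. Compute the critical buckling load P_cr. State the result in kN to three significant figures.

P_cr ≈ 5.67 kN

I = πd⁴/64 = π×66.1⁴/64 = 9.371×10^5 mm⁴
I = 9.371×10^5 mm⁴ = 9.371×10^-7 m⁴
Effective length L_e = K·L = 2 × 5.42 = 10.84 m
P_cr = π²EI / L_e² = π² × 72.0×10⁹ × 9.371×10^-7 / 10.84² = 5.667×10^3 N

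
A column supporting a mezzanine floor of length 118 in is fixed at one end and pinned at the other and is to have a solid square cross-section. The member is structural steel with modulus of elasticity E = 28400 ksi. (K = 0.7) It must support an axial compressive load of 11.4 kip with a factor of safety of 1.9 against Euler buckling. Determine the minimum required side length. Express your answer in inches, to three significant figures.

a ≈ 1.59 in

Required P_cr = n·P = 1.9 × 11.4 = 21.66 kip
L_e = K·L = 0.7 × 118 = 82.60 in
Required I = P_cr·L_e²/(π²E) = 2.166×10^4 × 82.60² / (π² × 2.84×10^7) = 0.5272 in⁴
Solid square: I = a⁴/12  ⇒  a = (12I)^(1/4) = (12×0.5272)^(1/4) = 1.59 in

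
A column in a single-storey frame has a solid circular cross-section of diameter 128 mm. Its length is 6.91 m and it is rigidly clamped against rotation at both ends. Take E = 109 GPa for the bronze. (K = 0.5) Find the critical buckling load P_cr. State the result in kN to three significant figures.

I = πd⁴/64 = π×128⁴/64 = 1.318×10^7 mm⁴
I = 1.318×10^7 mm⁴ = 1.318×10^-5 m⁴
Effective length L_e = K·L = 0.5 × 6.91 = 3.455 m
P_cr = π²EI / L_e² = π² × 109×10⁹ × 1.318×10^-5 / 3.455² = 1.188×10^6 N

P_cr ≈ 1190 kN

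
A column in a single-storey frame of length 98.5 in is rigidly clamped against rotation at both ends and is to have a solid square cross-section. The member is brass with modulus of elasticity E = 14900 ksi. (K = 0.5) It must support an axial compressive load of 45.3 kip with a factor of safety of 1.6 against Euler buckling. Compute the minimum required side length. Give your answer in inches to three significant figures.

Required P_cr = n·P = 1.6 × 45.3 = 72.48 kip
L_e = K·L = 0.5 × 98.5 = 49.25 in
Required I = P_cr·L_e²/(π²E) = 7.248×10^4 × 49.25² / (π² × 1.49×10^7) = 1.195 in⁴
Solid square: I = a⁴/12  ⇒  a = (12I)^(1/4) = (12×1.195)^(1/4) = 1.95 in

a ≈ 1.95 in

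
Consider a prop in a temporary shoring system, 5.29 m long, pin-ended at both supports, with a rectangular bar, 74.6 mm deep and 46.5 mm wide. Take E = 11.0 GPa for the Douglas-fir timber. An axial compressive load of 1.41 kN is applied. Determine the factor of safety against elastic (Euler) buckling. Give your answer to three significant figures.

n ≈ 1.72

Buckling occurs about the weak axis: I_min = h·b³/12 with b = 46.5 mm (the shorter side).
I_min = 74.6×46.5³/12 = 6.251×10^5 mm⁴
I = 6.251×10^5 mm⁴ = 6.251×10^-7 m⁴
Effective length L_e = K·L = 1 × 5.29 = 5.290 m
P_cr = π²EI / L_e² = π² × 11.0×10⁹ × 6.251×10^-7 / 5.290² = 2.425×10^3 N
Factor of safety n = P_cr / P = 2.4249 / 1.41 = 1.72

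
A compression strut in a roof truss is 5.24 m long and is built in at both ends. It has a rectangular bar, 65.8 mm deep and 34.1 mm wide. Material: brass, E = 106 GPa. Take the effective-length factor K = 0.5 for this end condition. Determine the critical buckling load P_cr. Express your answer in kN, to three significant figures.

P_cr ≈ 33.1 kN

Buckling occurs about the weak axis: I_min = h·b³/12 with b = 34.1 mm (the shorter side).
I_min = 65.8×34.1³/12 = 2.174×10^5 mm⁴
I = 2.174×10^5 mm⁴ = 2.174×10^-7 m⁴
Effective length L_e = K·L = 0.5 × 5.24 = 2.620 m
P_cr = π²EI / L_e² = π² × 106×10⁹ × 2.174×10^-7 / 2.620² = 3.314×10^4 N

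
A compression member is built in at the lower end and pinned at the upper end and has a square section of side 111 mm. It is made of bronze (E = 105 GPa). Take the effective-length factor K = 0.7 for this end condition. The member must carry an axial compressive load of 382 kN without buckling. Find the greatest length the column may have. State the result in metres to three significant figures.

L_max ≈ 8.37 m

I = a⁴/12 = 111⁴/12 = 1.265×10^7 mm⁴
I = 1.265×10^-5 m⁴
At the buckling limit P_cr = P = 3.820×10^5 N
From P_cr = π²EI/(K·L)²:  L = (1/K)·√(π²EI/P_cr) = (1/0.7)·√(π²×1.05×10^11×1.265×10^-5/3.820×10^5)
L = 8.37 m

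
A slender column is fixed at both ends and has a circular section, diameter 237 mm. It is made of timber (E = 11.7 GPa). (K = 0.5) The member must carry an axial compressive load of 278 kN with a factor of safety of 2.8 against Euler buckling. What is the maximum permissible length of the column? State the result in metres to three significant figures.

L_max ≈ 9.59 m

I = πd⁴/64 = π×237⁴/64 = 1.549×10^8 mm⁴
I = 1.549×10^-4 m⁴
Required critical load P_cr = n·P = 2.8 × 278 = 778.4 kN = 7.784×10^5 N
From P_cr = π²EI/(K·L)²:  L = (1/K)·√(π²EI/P_cr) = (1/0.5)·√(π²×1.17×10^10×1.549×10^-4/7.784×10^5)
L = 9.59 m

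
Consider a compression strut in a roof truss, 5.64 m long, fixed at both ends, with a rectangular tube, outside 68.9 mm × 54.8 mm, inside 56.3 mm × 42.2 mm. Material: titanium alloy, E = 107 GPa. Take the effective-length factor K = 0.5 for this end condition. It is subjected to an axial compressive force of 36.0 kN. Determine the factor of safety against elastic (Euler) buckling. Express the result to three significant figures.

n ≈ 2.18

Weak-axis I_min = (h_o·b_o³ − h_i·b_i³)/12 with b_o = 54.8, b_i = 42.20 mm (shorter outer/inner sides).
I_min = (68.9×54.8³ − 56.30×42.20³)/12 = 5.923×10^5 mm⁴
I = 5.923×10^5 mm⁴ = 5.923×10^-7 m⁴
Effective length L_e = K·L = 0.5 × 5.64 = 2.820 m
P_cr = π²EI / L_e² = π² × 107×10⁹ × 5.923×10^-7 / 2.820² = 7.866×10^4 N
Factor of safety n = P_cr / P = 78.655 / 36.0 = 2.18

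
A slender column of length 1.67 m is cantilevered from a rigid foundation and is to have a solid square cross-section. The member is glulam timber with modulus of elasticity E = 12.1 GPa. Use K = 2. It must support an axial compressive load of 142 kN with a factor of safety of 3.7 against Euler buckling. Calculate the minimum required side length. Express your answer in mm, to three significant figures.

Required P_cr = n·P = 3.7 × 142 = 525.4 kN
L_e = K·L = 2 × 1.67 = 3.340 m
Required I = P_cr·L_e²/(π²E) = 5.254×10^5 × 3.340² / (π² × 1.21×10^10) = 4.908×10^-5 m⁴
I_req = 4.908×10^7 mm⁴
Solid square: I = a⁴/12  ⇒  a = (12I)^(1/4) = (12×4.908×10^7)^(1/4) = 156 mm

a ≈ 156 mm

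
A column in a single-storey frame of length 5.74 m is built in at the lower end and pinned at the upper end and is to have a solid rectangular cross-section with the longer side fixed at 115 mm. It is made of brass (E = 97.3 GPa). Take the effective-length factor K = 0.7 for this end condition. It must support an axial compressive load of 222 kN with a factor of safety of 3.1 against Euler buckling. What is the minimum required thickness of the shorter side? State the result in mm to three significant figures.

Required P_cr = n·P = 3.1 × 222 = 688.2 kN
L_e = K·L = 0.7 × 5.74 = 4.018 m
Required I = P_cr·L_e²/(π²E) = 6.882×10^5 × 4.018² / (π² × 9.73×10^10) = 1.157×10^-5 m⁴
I_req = 1.157×10^7 mm⁴
Rectangle, weak axis: I_min = h·b³/12 with h = 115 mm fixed  ⇒  b = (12I/h)^(1/3) = 106 mm

b ≈ 106 mm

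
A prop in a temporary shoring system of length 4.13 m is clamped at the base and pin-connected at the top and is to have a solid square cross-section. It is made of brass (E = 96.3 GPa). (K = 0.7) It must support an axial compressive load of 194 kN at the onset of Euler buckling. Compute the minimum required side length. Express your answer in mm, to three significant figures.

a ≈ 67.3 mm

L_e = K·L = 0.7 × 4.13 = 2.891 m
Required I = P_cr·L_e²/(π²E) = 1.940×10^5 × 2.891² / (π² × 9.63×10^10) = 1.706×10^-6 m⁴
I_req = 1.706×10^6 mm⁴
Solid square: I = a⁴/12  ⇒  a = (12I)^(1/4) = (12×1.706×10^6)^(1/4) = 67.3 mm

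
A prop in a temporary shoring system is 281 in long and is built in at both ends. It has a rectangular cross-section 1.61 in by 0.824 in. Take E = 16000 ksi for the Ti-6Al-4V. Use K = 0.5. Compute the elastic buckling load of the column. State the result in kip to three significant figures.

P_cr ≈ 0.600 kip

Buckling occurs about the weak axis: I_min = h·b³/12 with b = 0.824 in (the shorter side).
I_min = 1.61×0.824³/12 = 7.506×10^-2 in⁴
Effective length L_e = K·L = 0.5 × 281 = 140.5 in
P_cr = π²EI / L_e² = π² × 16000×10³ × 7.506×10^-2 / 140.5² = 600.5 lb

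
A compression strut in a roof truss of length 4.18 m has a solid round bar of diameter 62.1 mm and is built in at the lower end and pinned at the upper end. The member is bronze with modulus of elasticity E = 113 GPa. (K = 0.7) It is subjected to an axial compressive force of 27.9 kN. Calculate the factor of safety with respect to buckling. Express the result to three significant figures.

n ≈ 3.41

I = πd⁴/64 = π×62.1⁴/64 = 7.300×10^5 mm⁴
I = 7.300×10^5 mm⁴ = 7.300×10^-7 m⁴
Effective length L_e = K·L = 0.7 × 4.18 = 2.926 m
P_cr = π²EI / L_e² = π² × 113×10⁹ × 7.300×10^-7 / 2.926² = 9.510×10^4 N
Factor of safety n = P_cr / P = 95.097 / 27.9 = 3.41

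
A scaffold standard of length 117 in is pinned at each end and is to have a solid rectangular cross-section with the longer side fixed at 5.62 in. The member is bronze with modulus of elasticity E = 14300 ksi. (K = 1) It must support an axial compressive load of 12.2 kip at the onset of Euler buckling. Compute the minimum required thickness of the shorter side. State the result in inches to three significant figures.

L_e = K·L = 1 × 117 = 117.0 in
Required I = P_cr·L_e²/(π²E) = 1.220×10^4 × 117.0² / (π² × 1.43×10^7) = 1.183 in⁴
Rectangle, weak axis: I_min = h·b³/12 with h = 5.62 in fixed  ⇒  b = (12I/h)^(1/3) = 1.36 in

b ≈ 1.36 in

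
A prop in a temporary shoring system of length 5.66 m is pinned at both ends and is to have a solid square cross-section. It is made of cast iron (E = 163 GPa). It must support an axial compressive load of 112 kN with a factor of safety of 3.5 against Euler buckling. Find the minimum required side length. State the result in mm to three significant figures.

Required P_cr = n·P = 3.5 × 112 = 392.0 kN
L_e = K·L = 1 × 5.66 = 5.660 m
Required I = P_cr·L_e²/(π²E) = 3.920×10^5 × 5.660² / (π² × 1.63×10^11) = 7.806×10^-6 m⁴
I_req = 7.806×10^6 mm⁴
Solid square: I = a⁴/12  ⇒  a = (12I)^(1/4) = (12×7.806×10^6)^(1/4) = 98.4 mm

a ≈ 98.4 mm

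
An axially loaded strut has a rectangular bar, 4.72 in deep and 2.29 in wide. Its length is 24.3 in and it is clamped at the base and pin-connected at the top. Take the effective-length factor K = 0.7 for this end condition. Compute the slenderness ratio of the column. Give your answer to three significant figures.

λ ≈ 25.7

Buckling occurs about the weak axis: I_min = h·b³/12 with b = 2.29 in (the shorter side).
I_min = 4.72×2.29³/12 = 4.724 in⁴
A = 10.81 in²;  r_min = √(I/A) = √(4.724/10.81) = 0.6611 in
L_e = K·L = 0.7 × 24.3 = 17.01 in
λ = L_e / r_min = 17.010 / 0.6611 = 25.7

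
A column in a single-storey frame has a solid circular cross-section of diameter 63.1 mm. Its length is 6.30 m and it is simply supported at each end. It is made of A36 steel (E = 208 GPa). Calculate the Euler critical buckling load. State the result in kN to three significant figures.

I = πd⁴/64 = π×63.1⁴/64 = 7.782×10^5 mm⁴
I = 7.782×10^5 mm⁴ = 7.782×10^-7 m⁴
Effective length L_e = K·L = 1 × 6.30 = 6.300 m
P_cr = π²EI / L_e² = π² × 208×10⁹ × 7.782×10^-7 / 6.300² = 4.025×10^4 N

P_cr ≈ 40.3 kN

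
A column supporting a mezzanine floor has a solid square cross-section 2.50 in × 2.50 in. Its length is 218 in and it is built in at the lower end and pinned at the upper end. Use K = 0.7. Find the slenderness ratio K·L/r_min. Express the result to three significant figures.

λ ≈ 211

For a square r = a/√12 = 2.50/√12 = 0.7217 in
L_e = K·L = 0.7 × 218 = 152.6 in
λ = L_e / r_min = 152.60 / 0.7217 = 211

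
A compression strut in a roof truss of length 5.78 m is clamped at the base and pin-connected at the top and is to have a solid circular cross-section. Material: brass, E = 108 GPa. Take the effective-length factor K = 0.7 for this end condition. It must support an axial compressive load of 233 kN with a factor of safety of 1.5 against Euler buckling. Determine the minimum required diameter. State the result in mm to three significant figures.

Required P_cr = n·P = 1.5 × 233 = 349.5 kN
L_e = K·L = 0.7 × 5.78 = 4.046 m
Required I = P_cr·L_e²/(π²E) = 3.495×10^5 × 4.046² / (π² × 1.08×10^11) = 5.368×10^-6 m⁴
I_req = 5.368×10^6 mm⁴
Solid circle: I = πd⁴/64  ⇒  d = (64I/π)^(1/4) = (64×5.368×10^6/π)^(1/4) = 102 mm

d ≈ 102 mm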